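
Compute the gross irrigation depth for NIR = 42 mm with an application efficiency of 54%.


Ea = 54% = 0.54
GID = NIR / Ea = 42 / 0.54 = 77.7778 mm

77.7778 mm


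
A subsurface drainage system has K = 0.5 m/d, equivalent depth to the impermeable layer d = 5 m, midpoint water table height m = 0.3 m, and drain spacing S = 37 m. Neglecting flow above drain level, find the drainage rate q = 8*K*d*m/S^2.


q = 8*K*d*m/S^2
q = 8*0.5*5*0.3/37^2
q = 6.0000 / 1369

0.0044 m/d


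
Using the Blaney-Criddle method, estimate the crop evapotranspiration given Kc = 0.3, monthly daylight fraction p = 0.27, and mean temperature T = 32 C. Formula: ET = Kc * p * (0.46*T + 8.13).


ET = Kc * p * (0.46*T + 8.13)
ET = 0.3 * 0.27 * (0.46*32 + 8.13)
ET = 0.3 * 0.27 * 22.8500

1.8509 mm/day


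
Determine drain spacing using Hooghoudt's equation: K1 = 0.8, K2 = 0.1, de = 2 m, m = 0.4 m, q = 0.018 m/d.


S^2 = 8*K2*de*m/q + 4*K1*m^2/q
S^2 = 8*0.1*2*0.4/0.018 + 4*0.8*0.4^2/0.018
S = sqrt(64.0000)

8.0000 m


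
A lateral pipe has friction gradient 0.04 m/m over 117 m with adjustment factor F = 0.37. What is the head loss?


hf = J * L * F = 0.04 * 117 * 0.37 = 1.7316 m

1.7316 m


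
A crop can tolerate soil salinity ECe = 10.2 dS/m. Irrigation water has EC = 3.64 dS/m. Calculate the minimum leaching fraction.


LR = ECiw / (5*ECe - ECiw)
LR = 3.64 / (5*10.2 - 3.64)
LR = 3.64 / 47.3600

0.0769


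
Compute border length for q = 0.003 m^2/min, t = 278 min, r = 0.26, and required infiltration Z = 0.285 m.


L = q*t/((1+r)*Z)
L = 0.003*278/((1+0.26)*0.285)
L = 0.834/0.3591

2.3225 m


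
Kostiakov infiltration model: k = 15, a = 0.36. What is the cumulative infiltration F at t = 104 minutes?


F = k * t^a = 15 * 104^0.36
F = 15 * 5.322700

79.8405 mm


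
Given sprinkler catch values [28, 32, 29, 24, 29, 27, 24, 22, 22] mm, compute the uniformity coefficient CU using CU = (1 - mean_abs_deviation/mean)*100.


mean = 26.333333 mm
MAD = 2.962963 mm
CU = (1 - 2.962963/26.333333)*100

88.7482 %


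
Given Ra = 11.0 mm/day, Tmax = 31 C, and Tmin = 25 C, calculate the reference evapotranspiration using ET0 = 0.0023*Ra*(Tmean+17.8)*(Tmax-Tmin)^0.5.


Tmean = (Tmax + Tmin)/2 = (31 + 25)/2 = 28.0
ET0 = 0.0023 * 11.0 * (28.0 + 17.8) * sqrt(31 - 25)
ET0 = 0.0023 * 11.0 * 45.8 * 2.449490

2.8383 mm/day


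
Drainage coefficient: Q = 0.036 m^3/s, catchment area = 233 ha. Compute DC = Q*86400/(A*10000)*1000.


DC = Q * 86400 / (A * 10000) * 1000
DC = 0.036 * 86400 / (233 * 10000) * 1000
DC = 3110400.0000 / 2330000

1.3349 mm/day


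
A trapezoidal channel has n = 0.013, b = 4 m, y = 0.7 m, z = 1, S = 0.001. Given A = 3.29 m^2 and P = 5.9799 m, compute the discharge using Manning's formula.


R = A/P = 3.29/5.9799 = 0.550176
Q = (1/0.013) * 3.29 * 0.550176^(2/3) * 0.001^0.5

5.3735 m^3/s


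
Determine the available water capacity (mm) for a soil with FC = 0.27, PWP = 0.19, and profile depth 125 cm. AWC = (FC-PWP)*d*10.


AWC = (FC - PWP) * d * 10
AWC = (0.27 - 0.19) * 125 * 10
AWC = 0.0800 * 125 * 10

100.0000 mm


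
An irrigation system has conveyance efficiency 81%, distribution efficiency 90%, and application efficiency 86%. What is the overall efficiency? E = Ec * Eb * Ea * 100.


Ec = 0.81, Eb = 0.9, Ea = 0.86
E = 0.81 * 0.9 * 0.86 * 100 = 62.6940%

62.6940 %


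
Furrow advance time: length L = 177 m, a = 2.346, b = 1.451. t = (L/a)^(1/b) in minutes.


t = (L/a)^(1/b)
t = (177/2.346)^(1/1.451)
t = 75.447570^(1/1.451)

19.6805 min


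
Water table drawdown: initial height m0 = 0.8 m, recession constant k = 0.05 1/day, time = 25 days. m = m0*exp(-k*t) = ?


m = m0 * exp(-k*t)
m = 0.8 * exp(-0.05 * 25)
m = 0.8 * exp(-1.2500)

0.2292 m


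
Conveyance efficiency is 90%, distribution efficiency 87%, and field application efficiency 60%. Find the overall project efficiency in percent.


Ec = 0.9, Eb = 0.87, Ea = 0.6
E = 0.9 * 0.87 * 0.6 * 100 = 46.9800%

46.9800 %


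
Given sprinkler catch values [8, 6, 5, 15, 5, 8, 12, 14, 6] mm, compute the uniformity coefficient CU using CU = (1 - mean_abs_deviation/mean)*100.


mean = 8.777778 mm
MAD = 3.259259 mm
CU = (1 - 3.259259/8.777778)*100

62.8692 %


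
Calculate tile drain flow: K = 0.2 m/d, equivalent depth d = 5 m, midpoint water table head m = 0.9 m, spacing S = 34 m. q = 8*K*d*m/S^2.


q = 8*K*d*m/S^2
q = 8*0.2*5*0.9/34^2
q = 7.2000 / 1156

0.0062 m/d


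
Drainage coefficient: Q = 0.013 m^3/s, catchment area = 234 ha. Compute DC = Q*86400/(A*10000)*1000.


DC = Q * 86400 / (A * 10000) * 1000
DC = 0.013 * 86400 / (234 * 10000) * 1000
DC = 1123200.0000 / 2340000

0.4800 mm/day


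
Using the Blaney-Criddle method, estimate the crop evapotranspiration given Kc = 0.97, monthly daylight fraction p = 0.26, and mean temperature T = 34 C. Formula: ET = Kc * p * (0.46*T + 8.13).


ET = Kc * p * (0.46*T + 8.13)
ET = 0.97 * 0.26 * (0.46*34 + 8.13)
ET = 0.97 * 0.26 * 23.7700

5.9948 mm/day


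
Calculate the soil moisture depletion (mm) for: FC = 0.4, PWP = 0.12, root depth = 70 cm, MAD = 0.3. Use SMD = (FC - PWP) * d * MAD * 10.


SMD = (FC - PWP) * d * MAD * 10
SMD = (0.4 - 0.12) * 70 * 0.3 * 10
SMD = 0.2800 * 70 * 0.3 * 10

58.8000 mm


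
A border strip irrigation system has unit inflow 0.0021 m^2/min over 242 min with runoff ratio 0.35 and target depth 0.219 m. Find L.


L = q*t/((1+r)*Z)
L = 0.0021*242/((1+0.35)*0.219)
L = 0.5082/0.29565

1.7189 m


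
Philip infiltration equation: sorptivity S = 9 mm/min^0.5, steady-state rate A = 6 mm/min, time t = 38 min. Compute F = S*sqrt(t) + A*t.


F = S*sqrt(t) + A*t
F = 9*sqrt(38) + 6*38
F = 9*6.164414 + 228

283.4797 mm


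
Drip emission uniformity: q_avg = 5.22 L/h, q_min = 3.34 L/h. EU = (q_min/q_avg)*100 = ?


EU = (q_min/q_avg)*100 = (3.34/5.22)*100 = 63.9847%

63.9847 %


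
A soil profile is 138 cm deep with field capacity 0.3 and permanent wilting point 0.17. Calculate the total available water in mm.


AWC = (FC - PWP) * d * 10
AWC = (0.3 - 0.17) * 138 * 10
AWC = 0.1300 * 138 * 10

179.4000 mm


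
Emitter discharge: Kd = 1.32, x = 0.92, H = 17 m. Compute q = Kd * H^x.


q = Kd * H^x = 1.32 * 17^0.92 = 1.32 * 13.552300

17.8890 L/h


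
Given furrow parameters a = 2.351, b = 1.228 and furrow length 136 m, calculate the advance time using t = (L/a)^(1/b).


t = (L/a)^(1/b)
t = (136/2.351)^(1/1.228)
t = 57.847724^(1/1.228)

27.2324 min


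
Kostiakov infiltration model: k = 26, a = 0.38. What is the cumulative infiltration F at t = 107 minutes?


F = k * t^a = 26 * 107^0.38
F = 26 * 5.904265

153.5109 mm


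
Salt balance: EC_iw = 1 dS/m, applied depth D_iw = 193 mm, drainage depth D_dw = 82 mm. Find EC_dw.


EC_dw = EC_iw * D_iw / D_dw
EC_dw = 1 * 193 / 82
EC_dw = 193 / 82

2.3537 dS/m


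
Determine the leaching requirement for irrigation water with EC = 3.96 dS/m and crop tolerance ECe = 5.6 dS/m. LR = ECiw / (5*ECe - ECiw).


LR = ECiw / (5*ECe - ECiw)
LR = 3.96 / (5*5.6 - 3.96)
LR = 3.96 / 24.0400

0.1647


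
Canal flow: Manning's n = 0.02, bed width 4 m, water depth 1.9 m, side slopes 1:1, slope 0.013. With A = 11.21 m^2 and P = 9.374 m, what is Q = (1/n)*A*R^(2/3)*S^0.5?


R = A/P = 11.21/9.374 = 1.195861
Q = (1/0.02) * 11.21 * 1.195861^(2/3) * 0.013^0.5

72.0003 m^3/s


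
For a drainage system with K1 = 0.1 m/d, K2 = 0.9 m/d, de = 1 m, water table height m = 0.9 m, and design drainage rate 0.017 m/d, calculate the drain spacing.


S^2 = 8*K2*de*m/q + 4*K1*m^2/q
S^2 = 8*0.9*1*0.9/0.017 + 4*0.1*0.9^2/0.017
S = sqrt(400.2353)

20.0059 m


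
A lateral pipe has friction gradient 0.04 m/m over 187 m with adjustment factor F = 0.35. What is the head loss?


hf = J * L * F = 0.04 * 187 * 0.35 = 2.6180 m

2.6180 m


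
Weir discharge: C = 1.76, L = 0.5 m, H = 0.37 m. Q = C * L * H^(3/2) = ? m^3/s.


Q = C * L * H^(3/2) = 1.76 * 0.5 * 0.37^1.5 = 1.76 * 0.5 * 0.225062

0.1981 m^3/s


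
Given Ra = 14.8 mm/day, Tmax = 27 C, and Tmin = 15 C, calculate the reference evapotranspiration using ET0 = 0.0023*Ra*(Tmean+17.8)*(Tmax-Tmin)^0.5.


Tmean = (Tmax + Tmin)/2 = (27 + 15)/2 = 21.0
ET0 = 0.0023 * 14.8 * (21.0 + 17.8) * sqrt(27 - 15)
ET0 = 0.0023 * 14.8 * 38.8 * 3.464102

4.5752 mm/day


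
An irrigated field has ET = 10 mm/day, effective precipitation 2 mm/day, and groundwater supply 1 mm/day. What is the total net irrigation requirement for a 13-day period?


Daily deficit = ET - Pe - GW = 10 - 2 - 1 = 7 mm/day
NIR = 7 * 13 = 91 mm

91.0000 mm


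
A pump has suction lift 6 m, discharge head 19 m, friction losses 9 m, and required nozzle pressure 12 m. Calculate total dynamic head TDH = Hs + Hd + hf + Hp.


TDH = Hs + Hd + hf + Hp = 6 + 19 + 9 + 12 = 46

46 m


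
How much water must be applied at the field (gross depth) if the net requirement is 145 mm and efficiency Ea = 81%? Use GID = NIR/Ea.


Ea = 81% = 0.81
GID = NIR / Ea = 145 / 0.81 = 179.0123 mm

179.0123 mm


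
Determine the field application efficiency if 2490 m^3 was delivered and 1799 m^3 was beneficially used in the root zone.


Ea = V_root / V_field * 100 = 1799 / 2490 * 100 = 72.2490%

72.2490 %


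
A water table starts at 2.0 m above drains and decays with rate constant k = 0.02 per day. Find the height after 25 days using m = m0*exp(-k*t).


m = m0 * exp(-k*t)
m = 2.0 * exp(-0.02 * 25)
m = 2.0 * exp(-0.5000)

1.2131 m


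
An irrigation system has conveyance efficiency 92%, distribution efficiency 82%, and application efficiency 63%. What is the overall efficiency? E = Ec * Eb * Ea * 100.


Ec = 0.92, Eb = 0.82, Ea = 0.63
E = 0.92 * 0.82 * 0.63 * 100 = 47.5272%

47.5272 %


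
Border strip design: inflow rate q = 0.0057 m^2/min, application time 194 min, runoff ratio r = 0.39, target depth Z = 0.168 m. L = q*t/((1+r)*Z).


L = q*t/((1+r)*Z)
L = 0.0057*194/((1+0.39)*0.168)
L = 1.1058/0.23352

4.7354 m


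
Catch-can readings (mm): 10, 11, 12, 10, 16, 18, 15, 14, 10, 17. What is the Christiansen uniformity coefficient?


mean = 13.300000 mm
MAD = 2.700000 mm
CU = (1 - 2.700000/13.300000)*100

79.6992 %


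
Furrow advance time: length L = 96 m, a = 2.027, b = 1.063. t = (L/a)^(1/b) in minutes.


t = (L/a)^(1/b)
t = (96/2.027)^(1/1.063)
t = 47.360631^(1/1.063)

37.6809 min


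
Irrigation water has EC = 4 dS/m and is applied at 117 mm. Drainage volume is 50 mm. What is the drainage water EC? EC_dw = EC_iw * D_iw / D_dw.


EC_dw = EC_iw * D_iw / D_dw
EC_dw = 4 * 117 / 50
EC_dw = 468 / 50

9.3600 dS/m


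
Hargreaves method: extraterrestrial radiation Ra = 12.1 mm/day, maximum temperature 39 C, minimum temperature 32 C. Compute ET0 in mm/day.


Tmean = (Tmax + Tmin)/2 = (39 + 32)/2 = 35.5
ET0 = 0.0023 * 12.1 * (35.5 + 17.8) * sqrt(39 - 32)
ET0 = 0.0023 * 12.1 * 53.3 * 2.645751

3.9245 mm/day


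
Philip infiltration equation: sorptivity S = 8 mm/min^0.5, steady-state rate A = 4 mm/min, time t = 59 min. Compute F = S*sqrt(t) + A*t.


F = S*sqrt(t) + A*t
F = 8*sqrt(59) + 4*59
F = 8*7.681146 + 236

297.4492 mm


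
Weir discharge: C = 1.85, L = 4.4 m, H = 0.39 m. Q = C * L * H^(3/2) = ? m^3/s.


Q = C * L * H^(3/2) = 1.85 * 4.4 * 0.39^1.5 = 1.85 * 4.4 * 0.243555

1.9825 m^3/s


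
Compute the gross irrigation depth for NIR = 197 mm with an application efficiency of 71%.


Ea = 71% = 0.71
GID = NIR / Ea = 197 / 0.71 = 277.4648 mm

277.4648 mm


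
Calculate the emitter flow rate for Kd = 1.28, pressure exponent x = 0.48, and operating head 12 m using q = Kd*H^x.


q = Kd * H^x = 1.28 * 12^0.48 = 1.28 * 3.296150

4.2191 L/h


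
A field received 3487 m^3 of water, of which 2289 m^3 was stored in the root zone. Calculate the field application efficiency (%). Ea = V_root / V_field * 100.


Ea = V_root / V_field * 100 = 2289 / 3487 * 100 = 65.6438%

65.6438 %


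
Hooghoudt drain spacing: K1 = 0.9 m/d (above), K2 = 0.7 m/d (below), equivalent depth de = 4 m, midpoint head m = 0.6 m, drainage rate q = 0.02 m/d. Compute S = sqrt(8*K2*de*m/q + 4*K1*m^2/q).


S^2 = 8*K2*de*m/q + 4*K1*m^2/q
S^2 = 8*0.7*4*0.6/0.02 + 4*0.9*0.6^2/0.02
S = sqrt(736.8000)

27.1441 m


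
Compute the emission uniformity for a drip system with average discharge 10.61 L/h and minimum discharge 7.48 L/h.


EU = (q_min/q_avg)*100 = (7.48/10.61)*100 = 70.4995%

70.4995 %


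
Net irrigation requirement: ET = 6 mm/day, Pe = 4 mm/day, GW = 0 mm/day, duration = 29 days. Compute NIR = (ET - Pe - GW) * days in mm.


Daily deficit = ET - Pe - GW = 6 - 4 - 0 = 2 mm/day
NIR = 2 * 29 = 58 mm

58.0000 mm


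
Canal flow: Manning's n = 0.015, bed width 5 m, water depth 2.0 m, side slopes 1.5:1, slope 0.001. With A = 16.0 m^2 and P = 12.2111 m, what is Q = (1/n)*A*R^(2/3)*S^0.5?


R = A/P = 16.0/12.2111 = 1.310283
Q = (1/0.015) * 16.0 * 1.310283^(2/3) * 0.001^0.5

40.3898 m^3/s


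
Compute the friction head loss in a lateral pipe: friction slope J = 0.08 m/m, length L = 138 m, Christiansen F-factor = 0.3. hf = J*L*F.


hf = J * L * F = 0.08 * 138 * 0.3 = 3.3120 m

3.3120 m


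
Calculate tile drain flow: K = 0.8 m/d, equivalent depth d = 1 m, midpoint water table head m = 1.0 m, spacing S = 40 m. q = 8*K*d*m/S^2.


q = 8*K*d*m/S^2
q = 8*0.8*1*1.0/40^2
q = 6.4000 / 1600

0.0040 m/d


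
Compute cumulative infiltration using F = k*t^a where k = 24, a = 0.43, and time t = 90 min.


F = k * t^a = 24 * 90^0.43
F = 24 * 6.923477

166.1634 mm


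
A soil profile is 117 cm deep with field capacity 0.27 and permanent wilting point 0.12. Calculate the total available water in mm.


AWC = (FC - PWP) * d * 10
AWC = (0.27 - 0.12) * 117 * 10
AWC = 0.1500 * 117 * 10

175.5000 mm


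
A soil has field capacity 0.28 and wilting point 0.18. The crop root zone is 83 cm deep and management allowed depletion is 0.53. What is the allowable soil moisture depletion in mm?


SMD = (FC - PWP) * d * MAD * 10
SMD = (0.28 - 0.18) * 83 * 0.53 * 10
SMD = 0.1000 * 83 * 0.53 * 10

43.9900 mm


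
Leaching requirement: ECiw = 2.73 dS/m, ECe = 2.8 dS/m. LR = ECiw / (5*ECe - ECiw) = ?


LR = ECiw / (5*ECe - ECiw)
LR = 2.73 / (5*2.8 - 2.73)
LR = 2.73 / 11.2700

0.2422


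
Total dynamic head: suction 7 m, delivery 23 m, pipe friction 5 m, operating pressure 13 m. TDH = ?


TDH = Hs + Hd + hf + Hp = 7 + 23 + 5 + 13 = 48

48 m


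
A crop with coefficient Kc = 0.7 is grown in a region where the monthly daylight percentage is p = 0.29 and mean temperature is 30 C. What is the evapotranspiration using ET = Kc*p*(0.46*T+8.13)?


ET = Kc * p * (0.46*T + 8.13)
ET = 0.7 * 0.29 * (0.46*30 + 8.13)
ET = 0.7 * 0.29 * 21.9300

4.4518 mm/day


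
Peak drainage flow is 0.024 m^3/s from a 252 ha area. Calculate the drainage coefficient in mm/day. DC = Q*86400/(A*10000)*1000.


DC = Q * 86400 / (A * 10000) * 1000
DC = 0.024 * 86400 / (252 * 10000) * 1000
DC = 2073600.0000 / 2520000

0.8229 mm/day


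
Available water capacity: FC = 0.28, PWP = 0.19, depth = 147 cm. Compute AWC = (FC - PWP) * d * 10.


AWC = (FC - PWP) * d * 10
AWC = (0.28 - 0.19) * 147 * 10
AWC = 0.0900 * 147 * 10

132.3000 mm


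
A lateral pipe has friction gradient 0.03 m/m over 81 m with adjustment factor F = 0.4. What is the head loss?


hf = J * L * F = 0.03 * 81 * 0.4 = 0.9720 m

0.9720 m


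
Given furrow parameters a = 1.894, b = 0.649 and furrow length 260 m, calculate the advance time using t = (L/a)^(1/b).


t = (L/a)^(1/b)
t = (260/1.894)^(1/0.649)
t = 137.275607^(1/0.649)

1966.4023 min


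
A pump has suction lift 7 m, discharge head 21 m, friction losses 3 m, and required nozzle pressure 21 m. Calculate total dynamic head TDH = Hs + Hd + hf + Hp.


TDH = Hs + Hd + hf + Hp = 7 + 21 + 3 + 21 = 52

52 m


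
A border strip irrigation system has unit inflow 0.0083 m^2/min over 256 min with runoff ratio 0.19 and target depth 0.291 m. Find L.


L = q*t/((1+r)*Z)
L = 0.0083*256/((1+0.19)*0.291)
L = 2.1248/0.34629

6.1359 m


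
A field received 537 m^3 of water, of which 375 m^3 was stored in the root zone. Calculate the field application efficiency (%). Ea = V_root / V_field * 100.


Ea = V_root / V_field * 100 = 375 / 537 * 100 = 69.8324%

69.8324 %


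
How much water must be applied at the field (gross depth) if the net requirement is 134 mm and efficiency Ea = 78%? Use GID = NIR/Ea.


Ea = 78% = 0.78
GID = NIR / Ea = 134 / 0.78 = 171.7949 mm

171.7949 mm


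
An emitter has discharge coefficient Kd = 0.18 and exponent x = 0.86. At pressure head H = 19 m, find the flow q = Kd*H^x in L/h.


q = Kd * H^x = 0.18 * 19^0.86 = 0.18 * 12.581375

2.2646 L/h


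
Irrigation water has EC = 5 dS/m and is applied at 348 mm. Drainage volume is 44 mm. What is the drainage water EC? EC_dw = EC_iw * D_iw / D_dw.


EC_dw = EC_iw * D_iw / D_dw
EC_dw = 5 * 348 / 44
EC_dw = 1740 / 44

39.5455 dS/m


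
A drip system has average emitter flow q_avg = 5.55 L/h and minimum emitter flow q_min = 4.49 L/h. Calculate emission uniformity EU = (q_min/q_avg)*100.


EU = (q_min/q_avg)*100 = (4.49/5.55)*100 = 80.9009%

80.9009 %


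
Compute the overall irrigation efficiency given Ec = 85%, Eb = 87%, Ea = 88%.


Ec = 0.85, Eb = 0.87, Ea = 0.88
E = 0.85 * 0.87 * 0.88 * 100 = 65.0760%

65.0760 %


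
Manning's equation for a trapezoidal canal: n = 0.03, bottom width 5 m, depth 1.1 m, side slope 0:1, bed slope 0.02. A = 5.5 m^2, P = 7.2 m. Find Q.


R = A/P = 5.5/7.2 = 0.763889
Q = (1/0.03) * 5.5 * 0.763889^(2/3) * 0.02^0.5

21.6659 m^3/s


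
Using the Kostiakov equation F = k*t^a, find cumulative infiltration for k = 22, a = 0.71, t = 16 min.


F = k * t^a = 22 * 16^0.71
F = 22 * 7.160201

157.5244 mm


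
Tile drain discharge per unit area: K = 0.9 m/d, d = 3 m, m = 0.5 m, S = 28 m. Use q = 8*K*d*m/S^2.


q = 8*K*d*m/S^2
q = 8*0.9*3*0.5/28^2
q = 10.8000 / 784

0.0138 m/d


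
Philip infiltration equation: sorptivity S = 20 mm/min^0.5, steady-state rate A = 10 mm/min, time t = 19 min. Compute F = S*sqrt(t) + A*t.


F = S*sqrt(t) + A*t
F = 20*sqrt(19) + 10*19
F = 20*4.358899 + 190

277.1780 mm


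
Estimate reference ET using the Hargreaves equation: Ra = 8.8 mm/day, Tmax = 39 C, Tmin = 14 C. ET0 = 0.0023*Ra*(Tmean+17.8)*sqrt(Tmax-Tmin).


Tmean = (Tmax + Tmin)/2 = (39 + 14)/2 = 26.5
ET0 = 0.0023 * 8.8 * (26.5 + 17.8) * sqrt(39 - 14)
ET0 = 0.0023 * 8.8 * 44.3 * 5.000000

4.4832 mm/day


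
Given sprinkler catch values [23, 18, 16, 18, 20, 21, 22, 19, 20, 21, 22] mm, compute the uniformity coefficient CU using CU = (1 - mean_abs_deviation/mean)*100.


mean = 20.000000 mm
MAD = 1.636364 mm
CU = (1 - 1.636364/20.000000)*100

91.8182 %


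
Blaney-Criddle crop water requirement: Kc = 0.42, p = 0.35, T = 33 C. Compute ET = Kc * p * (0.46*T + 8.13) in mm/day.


ET = Kc * p * (0.46*T + 8.13)
ET = 0.42 * 0.35 * (0.46*33 + 8.13)
ET = 0.42 * 0.35 * 23.3100

3.4266 mm/day


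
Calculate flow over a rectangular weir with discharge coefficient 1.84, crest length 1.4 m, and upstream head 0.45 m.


Q = C * L * H^(3/2) = 1.84 * 1.4 * 0.45^1.5 = 1.84 * 1.4 * 0.301869

0.7776 m^3/s


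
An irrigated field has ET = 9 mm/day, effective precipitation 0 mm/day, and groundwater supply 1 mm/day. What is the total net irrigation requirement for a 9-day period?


Daily deficit = ET - Pe - GW = 9 - 0 - 1 = 8 mm/day
NIR = 8 * 9 = 72 mm

72.0000 mm


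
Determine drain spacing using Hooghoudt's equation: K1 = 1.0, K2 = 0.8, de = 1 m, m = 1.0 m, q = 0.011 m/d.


S^2 = 8*K2*de*m/q + 4*K1*m^2/q
S^2 = 8*0.8*1*1.0/0.011 + 4*1.0*1.0^2/0.011
S = sqrt(945.4545)

30.7482 m


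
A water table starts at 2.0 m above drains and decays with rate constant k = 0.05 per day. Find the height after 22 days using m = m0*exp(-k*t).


m = m0 * exp(-k*t)
m = 2.0 * exp(-0.05 * 22)
m = 2.0 * exp(-1.1000)

0.6657 m


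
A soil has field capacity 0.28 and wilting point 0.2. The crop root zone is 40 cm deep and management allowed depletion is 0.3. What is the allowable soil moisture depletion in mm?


SMD = (FC - PWP) * d * MAD * 10
SMD = (0.28 - 0.2) * 40 * 0.3 * 10
SMD = 0.0800 * 40 * 0.3 * 10

9.6000 mm


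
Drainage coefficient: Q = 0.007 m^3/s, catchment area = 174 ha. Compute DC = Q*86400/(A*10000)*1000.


DC = Q * 86400 / (A * 10000) * 1000
DC = 0.007 * 86400 / (174 * 10000) * 1000
DC = 604800.0000 / 1740000

0.3476 mm/day


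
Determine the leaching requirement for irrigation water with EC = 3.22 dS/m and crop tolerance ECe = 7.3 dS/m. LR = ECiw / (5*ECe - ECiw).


LR = ECiw / (5*ECe - ECiw)
LR = 3.22 / (5*7.3 - 3.22)
LR = 3.22 / 33.2800

0.0968


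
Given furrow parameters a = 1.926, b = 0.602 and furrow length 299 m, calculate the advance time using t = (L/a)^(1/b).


t = (L/a)^(1/b)
t = (299/1.926)^(1/0.602)
t = 155.244029^(1/0.602)

4360.7345 min


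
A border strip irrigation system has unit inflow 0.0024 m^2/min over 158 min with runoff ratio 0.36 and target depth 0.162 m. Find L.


L = q*t/((1+r)*Z)
L = 0.0024*158/((1+0.36)*0.162)
L = 0.3792/0.22032

1.7211 m


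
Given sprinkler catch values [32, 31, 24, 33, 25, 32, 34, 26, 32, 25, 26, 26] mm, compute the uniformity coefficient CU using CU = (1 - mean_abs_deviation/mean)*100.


mean = 28.833333 mm
MAD = 3.500000 mm
CU = (1 - 3.500000/28.833333)*100

87.8613 %


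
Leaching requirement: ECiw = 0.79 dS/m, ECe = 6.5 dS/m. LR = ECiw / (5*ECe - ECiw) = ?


LR = ECiw / (5*ECe - ECiw)
LR = 0.79 / (5*6.5 - 0.79)
LR = 0.79 / 31.7100

0.0249


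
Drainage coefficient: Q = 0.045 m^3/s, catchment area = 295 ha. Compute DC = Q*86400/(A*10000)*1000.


DC = Q * 86400 / (A * 10000) * 1000
DC = 0.045 * 86400 / (295 * 10000) * 1000
DC = 3888000.0000 / 2950000

1.3180 mm/day


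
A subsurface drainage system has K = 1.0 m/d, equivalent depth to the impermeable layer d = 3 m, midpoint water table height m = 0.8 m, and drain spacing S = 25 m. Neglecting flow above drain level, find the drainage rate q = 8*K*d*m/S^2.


q = 8*K*d*m/S^2
q = 8*1.0*3*0.8/25^2
q = 19.2000 / 625

0.0307 m/d


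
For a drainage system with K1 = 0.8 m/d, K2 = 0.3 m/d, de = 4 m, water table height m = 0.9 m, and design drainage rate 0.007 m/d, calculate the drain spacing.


S^2 = 8*K2*de*m/q + 4*K1*m^2/q
S^2 = 8*0.3*4*0.9/0.007 + 4*0.8*0.9^2/0.007
S = sqrt(1604.5714)

40.0571 m


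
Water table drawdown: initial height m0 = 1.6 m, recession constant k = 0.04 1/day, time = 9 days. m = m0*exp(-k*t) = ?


m = m0 * exp(-k*t)
m = 1.6 * exp(-0.04 * 9)
m = 1.6 * exp(-0.3600)

1.1163 m


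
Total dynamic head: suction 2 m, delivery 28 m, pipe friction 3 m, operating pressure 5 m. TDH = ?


TDH = Hs + Hd + hf + Hp = 2 + 28 + 3 + 5 = 38

38 m


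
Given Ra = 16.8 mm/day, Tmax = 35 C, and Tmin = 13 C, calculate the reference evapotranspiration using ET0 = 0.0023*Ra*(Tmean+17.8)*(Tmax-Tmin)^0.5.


Tmean = (Tmax + Tmin)/2 = (35 + 13)/2 = 24.0
ET0 = 0.0023 * 16.8 * (24.0 + 17.8) * sqrt(35 - 13)
ET0 = 0.0023 * 16.8 * 41.8 * 4.690416

7.5757 mm/day


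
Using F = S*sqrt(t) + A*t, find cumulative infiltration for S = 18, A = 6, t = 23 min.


F = S*sqrt(t) + A*t
F = 18*sqrt(23) + 6*23
F = 18*4.795832 + 138

224.3250 mm


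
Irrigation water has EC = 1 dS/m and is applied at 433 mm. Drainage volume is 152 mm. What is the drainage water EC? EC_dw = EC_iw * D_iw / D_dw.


EC_dw = EC_iw * D_iw / D_dw
EC_dw = 1 * 433 / 152
EC_dw = 433 / 152

2.8487 dS/m


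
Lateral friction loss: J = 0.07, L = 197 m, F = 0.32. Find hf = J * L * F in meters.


hf = J * L * F = 0.07 * 197 * 0.32 = 4.4128 m

4.4128 m


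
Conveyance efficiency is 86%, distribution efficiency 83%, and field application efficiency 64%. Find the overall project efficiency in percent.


Ec = 0.86, Eb = 0.83, Ea = 0.64
E = 0.86 * 0.83 * 0.64 * 100 = 45.6832%

45.6832 %


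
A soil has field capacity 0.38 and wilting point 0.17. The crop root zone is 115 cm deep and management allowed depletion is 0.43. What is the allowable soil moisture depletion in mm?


SMD = (FC - PWP) * d * MAD * 10
SMD = (0.38 - 0.17) * 115 * 0.43 * 10
SMD = 0.2100 * 115 * 0.43 * 10

103.8450 mm


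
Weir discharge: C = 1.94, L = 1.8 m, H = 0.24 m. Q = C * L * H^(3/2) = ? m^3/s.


Q = C * L * H^(3/2) = 1.94 * 1.8 * 0.24^1.5 = 1.94 * 1.8 * 0.117576

0.4106 m^3/s


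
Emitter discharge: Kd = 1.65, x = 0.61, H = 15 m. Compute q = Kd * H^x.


q = Kd * H^x = 1.65 * 15^0.61 = 1.65 * 5.216938

8.6079 L/h


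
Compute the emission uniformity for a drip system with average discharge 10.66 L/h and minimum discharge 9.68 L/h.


EU = (q_min/q_avg)*100 = (9.68/10.66)*100 = 90.8068%

90.8068 %


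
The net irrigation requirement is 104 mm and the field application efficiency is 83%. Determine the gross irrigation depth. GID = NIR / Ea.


Ea = 83% = 0.83
GID = NIR / Ea = 104 / 0.83 = 125.3012 mm

125.3012 mm


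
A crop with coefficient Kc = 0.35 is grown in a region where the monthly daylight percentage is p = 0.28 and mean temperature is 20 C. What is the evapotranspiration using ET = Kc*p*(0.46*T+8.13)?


ET = Kc * p * (0.46*T + 8.13)
ET = 0.35 * 0.28 * (0.46*20 + 8.13)
ET = 0.35 * 0.28 * 17.3300

1.6983 mm/day


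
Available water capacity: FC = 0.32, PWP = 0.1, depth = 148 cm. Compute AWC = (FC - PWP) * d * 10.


AWC = (FC - PWP) * d * 10
AWC = (0.32 - 0.1) * 148 * 10
AWC = 0.2200 * 148 * 10

325.6000 mm


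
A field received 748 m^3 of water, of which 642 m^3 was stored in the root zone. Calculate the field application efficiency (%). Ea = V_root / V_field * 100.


Ea = V_root / V_field * 100 = 642 / 748 * 100 = 85.8289%

85.8289 %


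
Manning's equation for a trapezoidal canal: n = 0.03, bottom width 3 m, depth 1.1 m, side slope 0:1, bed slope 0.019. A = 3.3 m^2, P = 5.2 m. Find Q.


R = A/P = 3.3/5.2 = 0.634615
Q = (1/0.03) * 3.3 * 0.634615^(2/3) * 0.019^0.5

11.1972 m^3/s


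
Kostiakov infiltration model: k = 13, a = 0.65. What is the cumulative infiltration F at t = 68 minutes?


F = k * t^a = 13 * 68^0.65
F = 13 * 15.528546

201.8711 mm


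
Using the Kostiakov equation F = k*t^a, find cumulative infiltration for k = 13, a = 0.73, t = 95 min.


F = k * t^a = 13 * 95^0.73
F = 13 * 27.780383

361.1450 mm


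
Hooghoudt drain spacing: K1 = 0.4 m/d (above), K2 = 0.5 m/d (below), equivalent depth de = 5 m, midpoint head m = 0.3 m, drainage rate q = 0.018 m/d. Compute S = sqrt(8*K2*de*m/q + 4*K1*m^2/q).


S^2 = 8*K2*de*m/q + 4*K1*m^2/q
S^2 = 8*0.5*5*0.3/0.018 + 4*0.4*0.3^2/0.018
S = sqrt(341.3333)

18.4752 m


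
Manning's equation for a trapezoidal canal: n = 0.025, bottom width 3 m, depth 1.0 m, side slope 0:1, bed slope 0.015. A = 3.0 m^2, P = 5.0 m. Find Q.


R = A/P = 3.0/5.0 = 0.600000
Q = (1/0.025) * 3.0 * 0.600000^(2/3) * 0.015^0.5

10.4551 m^3/s


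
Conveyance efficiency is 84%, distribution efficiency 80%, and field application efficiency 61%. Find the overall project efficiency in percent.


Ec = 0.84, Eb = 0.8, Ea = 0.61
E = 0.84 * 0.8 * 0.61 * 100 = 40.9920%

40.9920 %


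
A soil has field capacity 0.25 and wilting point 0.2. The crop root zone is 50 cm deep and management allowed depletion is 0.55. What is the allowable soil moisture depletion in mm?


SMD = (FC - PWP) * d * MAD * 10
SMD = (0.25 - 0.2) * 50 * 0.55 * 10
SMD = 0.0500 * 50 * 0.55 * 10

13.7500 mm


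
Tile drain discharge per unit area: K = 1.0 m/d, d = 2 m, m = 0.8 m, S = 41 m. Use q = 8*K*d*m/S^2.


q = 8*K*d*m/S^2
q = 8*1.0*2*0.8/41^2
q = 12.8000 / 1681

0.0076 m/d


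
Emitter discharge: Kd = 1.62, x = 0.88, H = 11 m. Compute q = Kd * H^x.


q = Kd * H^x = 1.62 * 11^0.88 = 1.62 * 8.249461

13.3641 L/h


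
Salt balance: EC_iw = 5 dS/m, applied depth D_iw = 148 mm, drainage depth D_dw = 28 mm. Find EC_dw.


EC_dw = EC_iw * D_iw / D_dw
EC_dw = 5 * 148 / 28
EC_dw = 740 / 28

26.4286 dS/m


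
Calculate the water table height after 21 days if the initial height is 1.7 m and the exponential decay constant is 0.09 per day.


m = m0 * exp(-k*t)
m = 1.7 * exp(-0.09 * 21)
m = 1.7 * exp(-1.8900)

0.2568 m


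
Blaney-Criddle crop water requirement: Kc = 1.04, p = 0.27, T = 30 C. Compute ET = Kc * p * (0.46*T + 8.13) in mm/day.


ET = Kc * p * (0.46*T + 8.13)
ET = 1.04 * 0.27 * (0.46*30 + 8.13)
ET = 1.04 * 0.27 * 21.9300

6.1579 mm/day


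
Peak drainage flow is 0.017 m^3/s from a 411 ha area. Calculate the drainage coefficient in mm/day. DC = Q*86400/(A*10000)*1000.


DC = Q * 86400 / (A * 10000) * 1000
DC = 0.017 * 86400 / (411 * 10000) * 1000
DC = 1468800.0000 / 4110000

0.3574 mm/day


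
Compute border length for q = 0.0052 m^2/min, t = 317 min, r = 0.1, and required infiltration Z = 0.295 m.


L = q*t/((1+r)*Z)
L = 0.0052*317/((1+0.1)*0.295)
L = 1.6484/0.3245

5.0798 m


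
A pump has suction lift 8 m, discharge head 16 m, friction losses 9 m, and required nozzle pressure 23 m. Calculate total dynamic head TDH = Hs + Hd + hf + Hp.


TDH = Hs + Hd + hf + Hp = 8 + 16 + 9 + 23 = 56

56 m


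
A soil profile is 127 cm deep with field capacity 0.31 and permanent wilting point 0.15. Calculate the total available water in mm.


AWC = (FC - PWP) * d * 10
AWC = (0.31 - 0.15) * 127 * 10
AWC = 0.1600 * 127 * 10

203.2000 mm


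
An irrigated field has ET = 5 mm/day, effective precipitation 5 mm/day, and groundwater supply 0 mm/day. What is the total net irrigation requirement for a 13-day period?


Daily deficit = ET - Pe - GW = 5 - 5 - 0 = 0 mm/day
NIR = 0 * 13 = 0 mm

0 mm


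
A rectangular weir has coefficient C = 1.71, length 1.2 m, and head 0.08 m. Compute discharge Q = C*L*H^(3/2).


Q = C * L * H^(3/2) = 1.71 * 1.2 * 0.08^1.5 = 1.71 * 1.2 * 0.022627

0.0464 m^3/s


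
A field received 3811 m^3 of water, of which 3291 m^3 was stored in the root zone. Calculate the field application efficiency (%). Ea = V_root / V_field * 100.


Ea = V_root / V_field * 100 = 3291 / 3811 * 100 = 86.3553%

86.3553 %


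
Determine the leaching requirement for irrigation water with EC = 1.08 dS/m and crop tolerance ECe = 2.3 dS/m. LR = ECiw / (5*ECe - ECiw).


LR = ECiw / (5*ECe - ECiw)
LR = 1.08 / (5*2.3 - 1.08)
LR = 1.08 / 10.4200

0.1036


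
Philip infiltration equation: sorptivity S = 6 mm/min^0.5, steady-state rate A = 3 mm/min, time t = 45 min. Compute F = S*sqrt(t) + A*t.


F = S*sqrt(t) + A*t
F = 6*sqrt(45) + 3*45
F = 6*6.708204 + 135

175.2492 mm


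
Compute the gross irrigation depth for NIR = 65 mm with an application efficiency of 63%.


Ea = 63% = 0.63
GID = NIR / Ea = 65 / 0.63 = 103.1746 mm

103.1746 mm


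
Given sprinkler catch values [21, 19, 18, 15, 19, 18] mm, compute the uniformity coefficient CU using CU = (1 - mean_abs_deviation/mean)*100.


mean = 18.333333 mm
MAD = 1.333333 mm
CU = (1 - 1.333333/18.333333)*100

92.7273 %


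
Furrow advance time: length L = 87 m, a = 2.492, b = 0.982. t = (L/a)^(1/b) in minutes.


t = (L/a)^(1/b)
t = (87/2.492)^(1/0.982)
t = 34.911717^(1/0.982)

37.2609 min


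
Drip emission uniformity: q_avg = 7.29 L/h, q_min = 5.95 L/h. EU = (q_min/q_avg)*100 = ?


EU = (q_min/q_avg)*100 = (5.95/7.29)*100 = 81.6187%

81.6187 %


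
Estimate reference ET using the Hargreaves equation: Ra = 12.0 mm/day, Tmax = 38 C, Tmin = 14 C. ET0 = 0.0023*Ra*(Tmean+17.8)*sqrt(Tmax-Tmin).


Tmean = (Tmax + Tmin)/2 = (38 + 14)/2 = 26.0
ET0 = 0.0023 * 12.0 * (26.0 + 17.8) * sqrt(38 - 14)
ET0 = 0.0023 * 12.0 * 43.8 * 4.898979

5.9223 mm/day


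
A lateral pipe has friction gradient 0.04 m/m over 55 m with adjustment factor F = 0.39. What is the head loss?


hf = J * L * F = 0.04 * 55 * 0.39 = 0.8580 m

0.8580 m


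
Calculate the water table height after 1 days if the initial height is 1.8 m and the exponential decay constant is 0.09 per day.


m = m0 * exp(-k*t)
m = 1.8 * exp(-0.09 * 1)
m = 1.8 * exp(-0.0900)

1.6451 m


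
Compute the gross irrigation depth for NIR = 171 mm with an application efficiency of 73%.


Ea = 73% = 0.73
GID = NIR / Ea = 171 / 0.73 = 234.2466 mm

234.2466 mm


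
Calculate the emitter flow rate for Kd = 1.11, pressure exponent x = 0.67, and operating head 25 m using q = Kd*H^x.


q = Kd * H^x = 1.11 * 25^0.67 = 1.11 * 8.642110

9.5927 L/h


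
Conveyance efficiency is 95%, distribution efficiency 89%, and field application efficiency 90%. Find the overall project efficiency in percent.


Ec = 0.95, Eb = 0.89, Ea = 0.9
E = 0.95 * 0.89 * 0.9 * 100 = 76.0950%

76.0950 %


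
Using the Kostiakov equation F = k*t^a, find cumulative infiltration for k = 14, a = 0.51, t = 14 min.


F = k * t^a = 14 * 14^0.51
F = 14 * 3.841716

53.7840 mm


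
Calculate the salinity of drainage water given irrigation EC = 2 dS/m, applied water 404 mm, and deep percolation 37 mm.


EC_dw = EC_iw * D_iw / D_dw
EC_dw = 2 * 404 / 37
EC_dw = 808 / 37

21.8378 dS/m


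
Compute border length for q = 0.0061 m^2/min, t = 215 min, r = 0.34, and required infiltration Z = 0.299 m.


L = q*t/((1+r)*Z)
L = 0.0061*215/((1+0.34)*0.299)
L = 1.3115/0.40066

3.2733 m


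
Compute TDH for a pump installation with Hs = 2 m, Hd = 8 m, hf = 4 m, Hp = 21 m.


TDH = Hs + Hd + hf + Hp = 2 + 8 + 4 + 21 = 35

35 m


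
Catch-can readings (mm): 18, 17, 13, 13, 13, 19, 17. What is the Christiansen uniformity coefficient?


mean = 15.714286 mm
MAD = 2.326531 mm
CU = (1 - 2.326531/15.714286)*100

85.1948 %


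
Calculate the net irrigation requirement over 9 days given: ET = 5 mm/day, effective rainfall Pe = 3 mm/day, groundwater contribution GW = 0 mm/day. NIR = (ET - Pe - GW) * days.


Daily deficit = ET - Pe - GW = 5 - 3 - 0 = 2 mm/day
NIR = 2 * 9 = 18 mm

18.0000 mm


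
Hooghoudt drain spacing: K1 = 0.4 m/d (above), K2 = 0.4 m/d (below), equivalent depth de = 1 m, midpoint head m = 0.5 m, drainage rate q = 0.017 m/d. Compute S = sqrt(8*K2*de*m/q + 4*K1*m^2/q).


S^2 = 8*K2*de*m/q + 4*K1*m^2/q
S^2 = 8*0.4*1*0.5/0.017 + 4*0.4*0.5^2/0.017
S = sqrt(117.6471)

10.8465 m


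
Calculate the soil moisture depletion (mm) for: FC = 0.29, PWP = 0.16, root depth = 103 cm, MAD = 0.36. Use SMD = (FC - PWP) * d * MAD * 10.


SMD = (FC - PWP) * d * MAD * 10
SMD = (0.29 - 0.16) * 103 * 0.36 * 10
SMD = 0.1300 * 103 * 0.36 * 10

48.2040 mm


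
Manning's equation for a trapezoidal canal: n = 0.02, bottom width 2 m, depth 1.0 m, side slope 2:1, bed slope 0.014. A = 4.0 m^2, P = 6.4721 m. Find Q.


R = A/P = 4.0/6.4721 = 0.618037
Q = (1/0.02) * 4.0 * 0.618037^(2/3) * 0.014^0.5

17.1700 m^3/s


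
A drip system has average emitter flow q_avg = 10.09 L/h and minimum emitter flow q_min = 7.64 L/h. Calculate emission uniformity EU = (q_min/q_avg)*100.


EU = (q_min/q_avg)*100 = (7.64/10.09)*100 = 75.7185%

75.7185 %


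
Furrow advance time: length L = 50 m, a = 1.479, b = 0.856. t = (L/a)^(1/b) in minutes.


t = (L/a)^(1/b)
t = (50/1.479)^(1/0.856)
t = 33.806626^(1/0.856)

61.1247 min


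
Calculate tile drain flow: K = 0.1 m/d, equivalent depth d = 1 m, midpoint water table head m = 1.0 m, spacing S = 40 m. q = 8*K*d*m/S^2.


q = 8*K*d*m/S^2
q = 8*0.1*1*1.0/40^2
q = 0.8000 / 1600

5.0000e-04 m/d


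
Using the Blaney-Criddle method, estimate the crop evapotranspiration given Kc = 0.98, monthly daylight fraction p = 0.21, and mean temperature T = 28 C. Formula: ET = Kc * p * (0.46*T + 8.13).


ET = Kc * p * (0.46*T + 8.13)
ET = 0.98 * 0.21 * (0.46*28 + 8.13)
ET = 0.98 * 0.21 * 21.0100

4.3239 mm/day


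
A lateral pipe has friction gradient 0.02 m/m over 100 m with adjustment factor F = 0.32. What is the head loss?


hf = J * L * F = 0.02 * 100 * 0.32 = 0.6400 m

0.6400 m


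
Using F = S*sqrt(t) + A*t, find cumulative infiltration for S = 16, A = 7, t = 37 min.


F = S*sqrt(t) + A*t
F = 16*sqrt(37) + 7*37
F = 16*6.082763 + 259

356.3242 mm


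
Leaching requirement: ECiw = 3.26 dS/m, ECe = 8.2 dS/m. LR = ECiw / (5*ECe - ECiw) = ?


LR = ECiw / (5*ECe - ECiw)
LR = 3.26 / (5*8.2 - 3.26)
LR = 3.26 / 37.7400

0.0864


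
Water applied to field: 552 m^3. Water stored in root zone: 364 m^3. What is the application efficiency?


Ea = V_root / V_field * 100 = 364 / 552 * 100 = 65.9420%

65.9420 %


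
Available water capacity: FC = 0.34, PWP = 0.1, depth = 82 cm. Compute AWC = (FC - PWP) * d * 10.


AWC = (FC - PWP) * d * 10
AWC = (0.34 - 0.1) * 82 * 10
AWC = 0.2400 * 82 * 10

196.8000 mm


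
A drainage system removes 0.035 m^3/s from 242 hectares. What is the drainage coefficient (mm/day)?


DC = Q * 86400 / (A * 10000) * 1000
DC = 0.035 * 86400 / (242 * 10000) * 1000
DC = 3024000.0000 / 2420000

1.2496 mm/day


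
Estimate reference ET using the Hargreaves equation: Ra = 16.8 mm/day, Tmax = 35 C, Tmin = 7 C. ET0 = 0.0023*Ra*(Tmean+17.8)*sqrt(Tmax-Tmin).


Tmean = (Tmax + Tmin)/2 = (35 + 7)/2 = 21.0
ET0 = 0.0023 * 16.8 * (21.0 + 17.8) * sqrt(35 - 7)
ET0 = 0.0023 * 16.8 * 38.8 * 5.291503

7.9332 mm/day


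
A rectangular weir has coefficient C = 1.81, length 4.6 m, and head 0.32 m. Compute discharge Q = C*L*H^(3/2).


Q = C * L * H^(3/2) = 1.81 * 4.6 * 0.32^1.5 = 1.81 * 4.6 * 0.181019

1.5072 m^3/s


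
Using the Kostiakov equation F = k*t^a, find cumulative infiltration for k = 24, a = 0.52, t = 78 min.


F = k * t^a = 24 * 78^0.52
F = 24 * 9.635831

231.2599 mm


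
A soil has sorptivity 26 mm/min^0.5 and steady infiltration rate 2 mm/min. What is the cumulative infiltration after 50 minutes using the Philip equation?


F = S*sqrt(t) + A*t
F = 26*sqrt(50) + 2*50
F = 26*7.071068 + 100

283.8478 mm


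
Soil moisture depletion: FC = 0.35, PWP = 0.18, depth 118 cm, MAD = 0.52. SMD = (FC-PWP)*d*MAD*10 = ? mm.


SMD = (FC - PWP) * d * MAD * 10
SMD = (0.35 - 0.18) * 118 * 0.52 * 10
SMD = 0.1700 * 118 * 0.52 * 10

104.3120 mm


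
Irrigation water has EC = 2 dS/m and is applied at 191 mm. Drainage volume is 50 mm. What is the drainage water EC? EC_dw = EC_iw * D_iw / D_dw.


EC_dw = EC_iw * D_iw / D_dw
EC_dw = 2 * 191 / 50
EC_dw = 382 / 50

7.6400 dS/m


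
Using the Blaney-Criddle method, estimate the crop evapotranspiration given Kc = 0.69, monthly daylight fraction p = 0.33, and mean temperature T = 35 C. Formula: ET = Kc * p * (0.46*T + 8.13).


ET = Kc * p * (0.46*T + 8.13)
ET = 0.69 * 0.33 * (0.46*35 + 8.13)
ET = 0.69 * 0.33 * 24.2300

5.5172 mm/day


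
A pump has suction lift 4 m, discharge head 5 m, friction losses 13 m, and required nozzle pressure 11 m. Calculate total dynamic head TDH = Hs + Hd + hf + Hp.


TDH = Hs + Hd + hf + Hp = 4 + 5 + 13 + 11 = 33

33 m


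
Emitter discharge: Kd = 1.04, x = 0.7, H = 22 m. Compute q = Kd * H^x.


q = Kd * H^x = 1.04 * 22^0.7 = 1.04 * 8.703539

9.0517 L/h


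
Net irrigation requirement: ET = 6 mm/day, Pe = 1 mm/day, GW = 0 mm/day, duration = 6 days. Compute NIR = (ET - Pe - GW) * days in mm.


Daily deficit = ET - Pe - GW = 6 - 1 - 0 = 5 mm/day
NIR = 5 * 6 = 30 mm

30.0000 mm


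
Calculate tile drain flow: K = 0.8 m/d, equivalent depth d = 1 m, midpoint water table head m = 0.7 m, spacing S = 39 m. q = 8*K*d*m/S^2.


q = 8*K*d*m/S^2
q = 8*0.8*1*0.7/39^2
q = 4.4800 / 1521

0.0029 m/d


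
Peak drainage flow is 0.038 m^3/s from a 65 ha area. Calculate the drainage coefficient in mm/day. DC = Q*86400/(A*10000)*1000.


DC = Q * 86400 / (A * 10000) * 1000
DC = 0.038 * 86400 / (65 * 10000) * 1000
DC = 3283200.0000 / 650000

5.0511 mm/day


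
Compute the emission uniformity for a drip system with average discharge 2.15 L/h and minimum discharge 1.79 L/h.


EU = (q_min/q_avg)*100 = (1.79/2.15)*100 = 83.2558%

83.2558 %


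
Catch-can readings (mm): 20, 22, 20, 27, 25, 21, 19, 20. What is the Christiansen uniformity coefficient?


mean = 21.750000 mm
MAD = 2.187500 mm
CU = (1 - 2.187500/21.750000)*100

89.9425 %
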